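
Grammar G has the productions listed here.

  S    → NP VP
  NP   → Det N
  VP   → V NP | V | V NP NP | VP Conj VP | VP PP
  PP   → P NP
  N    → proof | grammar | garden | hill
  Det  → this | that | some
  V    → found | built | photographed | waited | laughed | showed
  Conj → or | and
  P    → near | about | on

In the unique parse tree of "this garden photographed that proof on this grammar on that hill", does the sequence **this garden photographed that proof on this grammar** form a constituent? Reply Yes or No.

[S [NP [Det this] [N garden]] [VP [VP [VP [V photographed] [NP [Det that] [N proof]]] [PP [P on] [NP [Det this] [N grammar]]]] [PP [P on] [NP [Det that] [N hill]]]]]
The smallest constituent containing 'this garden photographed that proof on this grammar' is the S spanning 'this garden photographed that proof on this grammar on that hill'; no single node in the tree dominates exactly the given words.

No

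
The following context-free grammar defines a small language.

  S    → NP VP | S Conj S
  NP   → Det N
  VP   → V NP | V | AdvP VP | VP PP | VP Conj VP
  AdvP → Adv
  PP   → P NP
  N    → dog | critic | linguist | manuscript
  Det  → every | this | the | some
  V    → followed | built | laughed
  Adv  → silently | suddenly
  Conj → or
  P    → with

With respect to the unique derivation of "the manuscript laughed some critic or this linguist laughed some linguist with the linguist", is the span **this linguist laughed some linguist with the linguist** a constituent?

[S [S [NP [Det the] [N manuscript]] [VP [V laughed] [NP [Det some] [N critic]]]] [Conj or] [S [NP [Det this] [N linguist]] [VP [VP [V laughed] [NP [Det some] [N linguist]]] [PP [P with] [NP [Det the] [N linguist]]]]]]
The words 'this linguist laughed some linguist with the linguist' are exhaustively dominated by a single S node (built by S → NP VP), so they form a constituent.

Yes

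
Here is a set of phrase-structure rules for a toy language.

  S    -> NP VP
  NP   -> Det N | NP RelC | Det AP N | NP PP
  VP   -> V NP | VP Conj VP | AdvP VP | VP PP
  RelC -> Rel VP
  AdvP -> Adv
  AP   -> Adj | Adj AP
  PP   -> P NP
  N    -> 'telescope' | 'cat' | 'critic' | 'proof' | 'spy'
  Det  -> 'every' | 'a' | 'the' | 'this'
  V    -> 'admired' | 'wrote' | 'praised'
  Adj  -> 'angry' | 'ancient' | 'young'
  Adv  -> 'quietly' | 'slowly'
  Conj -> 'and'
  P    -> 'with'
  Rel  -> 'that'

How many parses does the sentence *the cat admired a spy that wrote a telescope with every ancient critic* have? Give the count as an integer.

Two of the 4 distinct bracketings:
[S [NP [Det the] [N cat]] [VP [V admired] [NP [NP [Det a] [N spy]] [RelC [Rel that] [VP [V wrote] [NP [NP [Det a] [N telescope]] [PP [P with] [NP [Det every] [AP [Adj ancient]] [N critic]]]]]]]]]
[S [NP [Det the] [N cat]] [VP [V admired] [NP [NP [Det a] [N spy]] [RelC [Rel that] [VP [VP [V wrote] [NP [Det a] [N telescope]]] [PP [P with] [NP [Det every] [AP [Adj ancient]] [N critic]]]]]]]]
The difference turns on whether NP → NP PP is used at the relevant span, versus an alternative expansion of NP.

4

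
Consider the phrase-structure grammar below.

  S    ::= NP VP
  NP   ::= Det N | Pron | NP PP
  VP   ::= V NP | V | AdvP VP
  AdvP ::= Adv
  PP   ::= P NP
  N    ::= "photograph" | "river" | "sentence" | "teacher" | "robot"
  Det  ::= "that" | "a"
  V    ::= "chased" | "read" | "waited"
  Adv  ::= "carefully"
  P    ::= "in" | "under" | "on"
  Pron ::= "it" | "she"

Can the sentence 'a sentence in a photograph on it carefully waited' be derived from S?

[S [NP [NP [Det a] [N sentence]] [PP [P in] [NP [NP [Det a] [N photograph]] [PP [P on] [NP [Pron it]]]]]] [VP [AdvP [Adv carefully]] [VP [V waited]]]]
The bracketing above is licensed at every node by one of the given productions, with S at the root.

Grammatical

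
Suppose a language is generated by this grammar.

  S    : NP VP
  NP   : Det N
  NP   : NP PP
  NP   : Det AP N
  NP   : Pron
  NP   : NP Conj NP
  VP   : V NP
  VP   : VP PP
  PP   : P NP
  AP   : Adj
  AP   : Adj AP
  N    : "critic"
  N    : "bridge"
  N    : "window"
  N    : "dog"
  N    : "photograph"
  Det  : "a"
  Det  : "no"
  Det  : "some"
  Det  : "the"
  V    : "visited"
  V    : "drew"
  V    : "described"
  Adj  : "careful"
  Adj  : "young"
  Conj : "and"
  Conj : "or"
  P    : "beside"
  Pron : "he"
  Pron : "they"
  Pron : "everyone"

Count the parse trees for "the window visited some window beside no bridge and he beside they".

10

Two of the 10 distinct bracketings:
[S [NP [Det the] [N window]] [VP [V visited] [NP [NP [Det some] [N window]] [PP [P beside] [NP [NP [NP [Det no] [N bridge]] [Conj and] [NP [Pron he]]] [PP [P beside] [NP [Pron they]]]]]]]]
[S [NP [Det the] [N window]] [VP [V visited] [NP [NP [Det some] [N window]] [PP [P beside] [NP [NP [Det no] [N bridge]] [Conj and] [NP [NP [Pron he]] [PP [P beside] [NP [Pron they]]]]]]]]]
The trees differ in how a recursive rule is bracketed over the same span.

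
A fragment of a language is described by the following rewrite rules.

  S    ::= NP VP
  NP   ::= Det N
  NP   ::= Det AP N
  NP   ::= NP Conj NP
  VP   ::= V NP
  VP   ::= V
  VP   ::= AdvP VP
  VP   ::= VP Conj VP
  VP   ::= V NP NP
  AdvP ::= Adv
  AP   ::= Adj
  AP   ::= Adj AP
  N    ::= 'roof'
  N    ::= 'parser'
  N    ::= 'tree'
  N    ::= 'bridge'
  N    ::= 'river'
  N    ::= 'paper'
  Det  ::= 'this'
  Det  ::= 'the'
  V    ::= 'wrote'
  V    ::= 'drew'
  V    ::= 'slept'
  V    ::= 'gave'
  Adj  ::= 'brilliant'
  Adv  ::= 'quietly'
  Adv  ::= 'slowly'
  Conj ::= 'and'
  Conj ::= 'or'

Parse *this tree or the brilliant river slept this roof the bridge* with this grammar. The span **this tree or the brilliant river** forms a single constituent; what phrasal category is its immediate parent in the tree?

S
  NP
    NP
      Det: this
      N: tree
    Conj: or
    NP
      Det: the
      AP
        Adj: brilliant
      N: river
  VP
    V: slept
    NP
      Det: this
      N: roof
    NP
      Det: the
      N: bridge
The span 'this tree or the brilliant river' is the NP node built by NP → NP Conj NP.
Its mother is the S built by S → NP VP.

S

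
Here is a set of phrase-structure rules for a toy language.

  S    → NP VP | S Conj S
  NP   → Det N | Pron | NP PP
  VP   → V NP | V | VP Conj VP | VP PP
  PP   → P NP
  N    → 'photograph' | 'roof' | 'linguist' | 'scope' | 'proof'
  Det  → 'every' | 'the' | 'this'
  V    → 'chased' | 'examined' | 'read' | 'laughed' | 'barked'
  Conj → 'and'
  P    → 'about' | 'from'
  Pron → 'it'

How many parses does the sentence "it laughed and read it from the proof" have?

3

Two of the 3 distinct bracketings:
[S [NP [Pron it]] [VP [VP [V laughed]] [Conj and] [VP [V read] [NP [NP [Pron it]] [PP [P from] [NP [Det the] [N proof]]]]]]]
[S [NP [Pron it]] [VP [VP [V laughed]] [Conj and] [VP [VP [V read] [NP [Pron it]]] [PP [P from] [NP [Det the] [N proof]]]]]]
The difference turns on whether NP → NP PP is used at the relevant span, versus an alternative expansion of NP.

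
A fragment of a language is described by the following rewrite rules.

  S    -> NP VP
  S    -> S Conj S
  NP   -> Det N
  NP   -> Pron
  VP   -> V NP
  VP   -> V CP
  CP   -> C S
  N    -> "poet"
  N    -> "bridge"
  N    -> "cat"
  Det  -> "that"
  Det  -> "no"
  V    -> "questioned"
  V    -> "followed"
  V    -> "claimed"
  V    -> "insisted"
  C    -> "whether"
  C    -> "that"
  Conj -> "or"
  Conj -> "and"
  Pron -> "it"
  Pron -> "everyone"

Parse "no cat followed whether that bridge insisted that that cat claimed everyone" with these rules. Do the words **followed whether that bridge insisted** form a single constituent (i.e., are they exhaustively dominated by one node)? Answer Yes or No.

[S [NP [Det no] [N cat]] [VP [V followed] [CP [C whether] [S [NP [Det that] [N bridge]] [VP [V insisted] [CP [C that] [S [NP [Det that] [N cat]] [VP [V claimed] [NP [Pron everyone]]]]]]]]]]
The smallest constituent containing 'followed whether that bridge insisted' is the VP spanning 'followed whether that bridge insisted that that cat claimed everyone'; no single node in the tree dominates exactly the given words.

No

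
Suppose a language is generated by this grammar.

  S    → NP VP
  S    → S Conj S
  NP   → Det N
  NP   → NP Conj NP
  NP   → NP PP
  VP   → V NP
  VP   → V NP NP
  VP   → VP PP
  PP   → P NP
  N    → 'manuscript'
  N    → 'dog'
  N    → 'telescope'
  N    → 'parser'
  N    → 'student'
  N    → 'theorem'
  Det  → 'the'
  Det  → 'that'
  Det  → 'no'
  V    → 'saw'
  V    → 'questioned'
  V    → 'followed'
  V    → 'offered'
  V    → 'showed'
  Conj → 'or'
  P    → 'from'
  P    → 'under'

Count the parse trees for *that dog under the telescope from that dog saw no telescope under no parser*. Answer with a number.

Two of the 4 distinct bracketings:
[S [NP [NP [Det that] [N dog]] [PP [P under] [NP [NP [Det the] [N telescope]] [PP [P from] [NP [Det that] [N dog]]]]]] [VP [V saw] [NP [NP [Det no] [N telescope]] [PP [P under] [NP [Det no] [N parser]]]]]]
[S [NP [NP [Det that] [N dog]] [PP [P under] [NP [NP [Det the] [N telescope]] [PP [P from] [NP [Det that] [N dog]]]]]] [VP [VP [V saw] [NP [Det no] [N telescope]]] [PP [P under] [NP [Det no] [N parser]]]]]
The difference turns on whether VP → VP PP is used at the relevant span, versus an alternative expansion of VP.

4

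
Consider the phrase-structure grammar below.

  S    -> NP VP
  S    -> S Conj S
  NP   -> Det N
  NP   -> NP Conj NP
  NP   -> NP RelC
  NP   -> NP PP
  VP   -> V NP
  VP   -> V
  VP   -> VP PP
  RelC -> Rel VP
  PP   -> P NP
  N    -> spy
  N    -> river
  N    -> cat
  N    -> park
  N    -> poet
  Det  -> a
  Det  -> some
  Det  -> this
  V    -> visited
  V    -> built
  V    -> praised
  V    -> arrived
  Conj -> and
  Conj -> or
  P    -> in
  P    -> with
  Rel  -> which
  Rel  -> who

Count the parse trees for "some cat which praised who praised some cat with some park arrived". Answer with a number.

3

Two of the 3 distinct bracketings:
[S [NP [NP [NP [Det some] [N cat]] [RelC [Rel which] [VP [V praised]]]] [RelC [Rel who] [VP [V praised] [NP [NP [Det some] [N cat]] [PP [P with] [NP [Det some] [N park]]]]]]] [VP [V arrived]]]
[S [NP [NP [NP [Det some] [N cat]] [RelC [Rel which] [VP [V praised]]]] [RelC [Rel who] [VP [VP [V praised] [NP [Det some] [N cat]]] [PP [P with] [NP [Det some] [N park]]]]]] [VP [V arrived]]]
The difference turns on whether NP → NP PP is used at the relevant span, versus an alternative expansion of NP.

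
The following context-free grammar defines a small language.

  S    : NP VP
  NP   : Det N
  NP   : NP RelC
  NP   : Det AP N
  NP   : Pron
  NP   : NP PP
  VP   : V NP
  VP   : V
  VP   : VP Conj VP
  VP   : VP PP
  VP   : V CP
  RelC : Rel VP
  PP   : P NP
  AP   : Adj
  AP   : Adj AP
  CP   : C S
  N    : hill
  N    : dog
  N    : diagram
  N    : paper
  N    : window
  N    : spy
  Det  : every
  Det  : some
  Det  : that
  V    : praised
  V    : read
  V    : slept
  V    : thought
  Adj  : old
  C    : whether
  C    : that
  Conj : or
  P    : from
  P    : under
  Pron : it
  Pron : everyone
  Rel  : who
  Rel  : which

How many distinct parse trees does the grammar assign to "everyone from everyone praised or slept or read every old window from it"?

7

Two of the 7 distinct bracketings:
[S [NP [NP [Pron everyone]] [PP [P from] [NP [Pron everyone]]]] [VP [VP [V praised]] [Conj or] [VP [VP [V slept]] [Conj or] [VP [V read] [NP [NP [Det every] [AP [Adj old]] [N window]] [PP [P from] [NP [Pron it]]]]]]]]
[S [NP [NP [Pron everyone]] [PP [P from] [NP [Pron everyone]]]] [VP [VP [V praised]] [Conj or] [VP [VP [V slept]] [Conj or] [VP [VP [V read] [NP [Det every] [AP [Adj old]] [N window]]] [PP [P from] [NP [Pron it]]]]]]]
The difference turns on whether VP → VP PP is used at the relevant span, versus an alternative expansion of VP.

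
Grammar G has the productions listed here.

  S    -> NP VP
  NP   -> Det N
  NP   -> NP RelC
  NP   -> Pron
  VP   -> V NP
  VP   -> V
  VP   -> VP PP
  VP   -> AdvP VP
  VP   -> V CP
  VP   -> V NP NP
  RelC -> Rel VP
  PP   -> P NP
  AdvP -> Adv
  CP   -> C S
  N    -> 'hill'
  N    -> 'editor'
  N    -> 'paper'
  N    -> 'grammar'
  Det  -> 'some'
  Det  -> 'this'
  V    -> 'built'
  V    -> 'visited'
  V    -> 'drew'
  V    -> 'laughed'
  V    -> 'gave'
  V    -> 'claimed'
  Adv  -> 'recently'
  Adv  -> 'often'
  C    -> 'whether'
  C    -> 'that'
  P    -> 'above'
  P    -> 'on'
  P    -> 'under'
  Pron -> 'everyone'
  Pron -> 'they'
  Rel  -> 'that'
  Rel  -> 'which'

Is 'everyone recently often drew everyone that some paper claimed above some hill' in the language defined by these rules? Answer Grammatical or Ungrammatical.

Ungrammatical

For S → NP VP, the only prefix that parses as NP is 'everyone', but the remainder 'recently often drew everyone that some paper claimed above some hill' is not a VP under these rules.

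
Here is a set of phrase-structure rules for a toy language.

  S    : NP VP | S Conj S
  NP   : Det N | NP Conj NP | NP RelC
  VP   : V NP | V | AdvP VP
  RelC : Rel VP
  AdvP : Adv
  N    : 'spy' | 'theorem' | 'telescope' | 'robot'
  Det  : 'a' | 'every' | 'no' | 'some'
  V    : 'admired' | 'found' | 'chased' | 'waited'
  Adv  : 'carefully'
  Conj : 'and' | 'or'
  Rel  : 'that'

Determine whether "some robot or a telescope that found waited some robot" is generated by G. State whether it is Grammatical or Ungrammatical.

[S [NP [NP [Det some] [N robot]] [Conj or] [NP [NP [Det a] [N telescope]] [RelC [Rel that] [VP [V found]]]]] [VP [V waited] [NP [Det some] [N robot]]]]
Every word is introduced by a lexical rule and the phrasal rules combine the resulting categories into a single S.

Grammatical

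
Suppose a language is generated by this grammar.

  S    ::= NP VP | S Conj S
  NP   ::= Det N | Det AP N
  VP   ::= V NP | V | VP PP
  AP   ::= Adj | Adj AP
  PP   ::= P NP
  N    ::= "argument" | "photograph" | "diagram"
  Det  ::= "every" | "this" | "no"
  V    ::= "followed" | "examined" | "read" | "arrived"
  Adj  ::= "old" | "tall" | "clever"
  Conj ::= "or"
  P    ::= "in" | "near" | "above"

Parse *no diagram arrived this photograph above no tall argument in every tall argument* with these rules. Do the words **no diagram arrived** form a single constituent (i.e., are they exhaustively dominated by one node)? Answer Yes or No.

No

[S [NP [Det no] [N diagram]] [VP [VP [VP [V arrived] [NP [Det this] [N photograph]]] [PP [P above] [NP [Det no] [AP [Adj tall]] [N argument]]]] [PP [P in] [NP [Det every] [AP [Adj tall]] [N argument]]]]]
The smallest constituent containing 'no diagram arrived' is the S spanning 'no diagram arrived this photograph above no tall argument in every tall argument'; no single node in the tree dominates exactly the given words.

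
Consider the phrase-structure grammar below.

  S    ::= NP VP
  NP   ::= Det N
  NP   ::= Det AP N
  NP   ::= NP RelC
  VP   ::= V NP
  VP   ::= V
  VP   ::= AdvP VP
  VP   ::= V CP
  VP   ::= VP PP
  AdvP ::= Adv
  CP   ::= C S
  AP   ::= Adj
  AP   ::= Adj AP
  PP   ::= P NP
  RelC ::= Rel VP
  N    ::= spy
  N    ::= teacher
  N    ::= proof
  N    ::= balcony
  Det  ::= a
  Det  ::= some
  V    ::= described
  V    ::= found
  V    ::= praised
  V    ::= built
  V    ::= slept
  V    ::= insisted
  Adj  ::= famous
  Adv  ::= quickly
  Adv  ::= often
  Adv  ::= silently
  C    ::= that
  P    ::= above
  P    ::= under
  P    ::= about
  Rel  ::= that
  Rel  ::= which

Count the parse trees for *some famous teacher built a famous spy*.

1

[S [NP [Det some] [AP [Adj famous]] [N teacher]] [VP [V built] [NP [Det a] [AP [Adj famous]] [N spy]]]]
No rule offers an alternative attachment or grouping for any span, so this is the only derivation.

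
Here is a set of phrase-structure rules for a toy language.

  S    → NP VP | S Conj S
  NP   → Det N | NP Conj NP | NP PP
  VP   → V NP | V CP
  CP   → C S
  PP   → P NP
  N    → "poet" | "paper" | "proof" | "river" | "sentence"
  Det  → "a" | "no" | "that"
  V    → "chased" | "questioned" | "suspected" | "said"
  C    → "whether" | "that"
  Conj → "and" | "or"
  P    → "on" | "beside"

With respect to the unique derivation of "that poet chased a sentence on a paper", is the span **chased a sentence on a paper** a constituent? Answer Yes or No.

Yes

[S [NP [Det that] [N poet]] [VP [V chased] [NP [NP [Det a] [N sentence]] [PP [P on] [NP [Det a] [N paper]]]]]]
The words 'chased a sentence on a paper' are exhaustively dominated by a single VP node (built by VP → V NP), so they form a constituent.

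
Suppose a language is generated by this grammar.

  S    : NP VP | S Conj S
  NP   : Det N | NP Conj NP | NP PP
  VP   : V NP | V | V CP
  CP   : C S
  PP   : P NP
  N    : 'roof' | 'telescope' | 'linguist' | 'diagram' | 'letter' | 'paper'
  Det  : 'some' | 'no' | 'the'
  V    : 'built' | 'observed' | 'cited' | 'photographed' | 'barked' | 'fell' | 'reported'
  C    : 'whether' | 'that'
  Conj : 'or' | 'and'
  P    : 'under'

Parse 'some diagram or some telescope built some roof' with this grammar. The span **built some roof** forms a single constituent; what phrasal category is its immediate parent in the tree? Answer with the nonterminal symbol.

[S [NP [NP [Det some] [N diagram]] [Conj or] [NP [Det some] [N telescope]]] [VP [V built] [NP [Det some] [N roof]]]]
The span 'built some roof' is the VP node built by VP → V NP.
Its mother is the S built by S → NP VP.

S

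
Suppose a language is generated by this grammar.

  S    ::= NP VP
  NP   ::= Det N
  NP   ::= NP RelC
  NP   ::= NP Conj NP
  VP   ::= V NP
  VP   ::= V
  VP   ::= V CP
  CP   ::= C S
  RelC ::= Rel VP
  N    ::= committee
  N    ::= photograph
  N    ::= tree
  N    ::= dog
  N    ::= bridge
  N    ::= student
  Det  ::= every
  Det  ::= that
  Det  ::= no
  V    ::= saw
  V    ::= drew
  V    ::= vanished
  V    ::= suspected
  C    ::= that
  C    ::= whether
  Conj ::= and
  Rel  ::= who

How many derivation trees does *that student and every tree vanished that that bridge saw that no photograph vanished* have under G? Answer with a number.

1

[S [NP [NP [Det that] [N student]] [Conj and] [NP [Det every] [N tree]]] [VP [V vanished] [CP [C that] [S [NP [Det that] [N bridge]] [VP [V saw] [CP [C that] [S [NP [Det no] [N photograph]] [VP [V vanished]]]]]]]]]
No rule offers an alternative attachment or grouping for any span, so this is the only derivation.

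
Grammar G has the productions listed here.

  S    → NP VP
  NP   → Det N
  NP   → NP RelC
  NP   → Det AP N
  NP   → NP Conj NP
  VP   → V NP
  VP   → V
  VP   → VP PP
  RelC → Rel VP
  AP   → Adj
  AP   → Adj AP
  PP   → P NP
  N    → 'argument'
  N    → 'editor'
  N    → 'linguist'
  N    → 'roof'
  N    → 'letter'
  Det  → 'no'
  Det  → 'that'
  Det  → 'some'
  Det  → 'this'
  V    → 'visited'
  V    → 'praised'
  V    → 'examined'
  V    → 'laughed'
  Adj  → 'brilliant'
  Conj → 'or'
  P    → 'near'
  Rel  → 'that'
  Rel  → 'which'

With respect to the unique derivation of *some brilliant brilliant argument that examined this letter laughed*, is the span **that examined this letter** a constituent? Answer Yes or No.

[S [NP [NP [Det some] [AP [Adj brilliant] [AP [Adj brilliant]]] [N argument]] [RelC [Rel that] [VP [V examined] [NP [Det this] [N letter]]]]] [VP [V laughed]]]
The words 'that examined this letter' are exhaustively dominated by a single RelC node (built by RelC → Rel VP), so they form a constituent.

Yes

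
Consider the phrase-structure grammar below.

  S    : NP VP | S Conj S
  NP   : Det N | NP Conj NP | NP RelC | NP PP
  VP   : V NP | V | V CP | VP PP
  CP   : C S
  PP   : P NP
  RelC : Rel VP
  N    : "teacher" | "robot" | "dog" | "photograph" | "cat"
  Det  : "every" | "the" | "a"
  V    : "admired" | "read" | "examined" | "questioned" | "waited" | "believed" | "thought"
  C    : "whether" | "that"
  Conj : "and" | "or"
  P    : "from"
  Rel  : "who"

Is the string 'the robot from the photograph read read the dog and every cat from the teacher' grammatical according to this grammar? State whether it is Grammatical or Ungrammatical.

Ungrammatical

For S → NP VP, every NP-prefix leaves a non-VP remainder: after 'the robot' the remainder is not a VP; after 'the robot from the photograph' the remainder is not a VP. The alternative S rule S → S Conj S likewise has no satisfying split.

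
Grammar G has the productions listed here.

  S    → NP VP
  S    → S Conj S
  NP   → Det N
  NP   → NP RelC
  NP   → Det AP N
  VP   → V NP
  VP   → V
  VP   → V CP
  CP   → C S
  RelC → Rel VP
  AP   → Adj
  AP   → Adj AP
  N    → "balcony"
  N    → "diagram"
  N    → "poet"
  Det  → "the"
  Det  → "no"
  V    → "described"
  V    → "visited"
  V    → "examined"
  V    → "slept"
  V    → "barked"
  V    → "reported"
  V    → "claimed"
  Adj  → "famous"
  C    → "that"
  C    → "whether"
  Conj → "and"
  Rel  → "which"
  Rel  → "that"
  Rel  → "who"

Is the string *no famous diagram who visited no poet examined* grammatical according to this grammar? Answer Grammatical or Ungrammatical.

Grammatical

[S [NP [NP [Det no] [AP [Adj famous]] [N diagram]] [RelC [Rel who] [VP [V visited] [NP [Det no] [N poet]]]]] [VP [V examined]]]
The bracketing above is licensed at every node by one of the given productions, with S at the root.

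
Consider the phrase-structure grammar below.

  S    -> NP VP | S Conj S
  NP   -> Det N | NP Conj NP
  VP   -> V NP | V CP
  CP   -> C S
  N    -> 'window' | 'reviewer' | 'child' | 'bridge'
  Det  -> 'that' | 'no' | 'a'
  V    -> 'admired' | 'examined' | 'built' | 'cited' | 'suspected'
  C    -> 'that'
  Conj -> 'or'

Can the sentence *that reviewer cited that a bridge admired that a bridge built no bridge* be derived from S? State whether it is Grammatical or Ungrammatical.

Grammatical

S
  NP
    Det: that
    N: reviewer
  VP
    V: cited
    CP
      C: that
      S
        NP
          Det: a
          N: bridge
        VP
          V: admired
          CP
            C: that
            S
              NP
                Det: a
                N: bridge
              VP
                V: built
                NP
                  Det: no
                  N: bridge
The bracketing above is licensed at every node by one of the given productions, with S at the root.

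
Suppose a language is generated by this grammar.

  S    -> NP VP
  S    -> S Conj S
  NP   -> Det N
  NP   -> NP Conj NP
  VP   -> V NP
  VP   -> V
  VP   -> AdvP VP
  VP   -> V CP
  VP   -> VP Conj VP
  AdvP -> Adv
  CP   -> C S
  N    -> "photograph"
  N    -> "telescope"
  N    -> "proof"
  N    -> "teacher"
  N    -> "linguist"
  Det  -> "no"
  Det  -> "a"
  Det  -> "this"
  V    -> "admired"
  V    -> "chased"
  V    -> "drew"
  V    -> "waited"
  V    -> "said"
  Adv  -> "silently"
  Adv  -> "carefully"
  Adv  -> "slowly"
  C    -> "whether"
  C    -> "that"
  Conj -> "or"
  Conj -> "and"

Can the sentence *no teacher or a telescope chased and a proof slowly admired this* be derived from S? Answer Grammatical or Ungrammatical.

For S → NP VP, every NP-prefix leaves a non-VP remainder: after 'no teacher' the remainder is not a VP; after 'no teacher or a telescope' the remainder is not a VP. The alternative S rule S → S Conj S likewise has no satisfying split.

Ungrammatical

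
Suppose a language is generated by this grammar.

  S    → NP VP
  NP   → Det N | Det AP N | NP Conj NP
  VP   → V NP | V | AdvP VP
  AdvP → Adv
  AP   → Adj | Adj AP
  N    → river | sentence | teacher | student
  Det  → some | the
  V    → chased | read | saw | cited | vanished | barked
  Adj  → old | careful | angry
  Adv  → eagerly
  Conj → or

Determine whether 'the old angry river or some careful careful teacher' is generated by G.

For S → NP VP, the only prefix that parses as NP is 'the old angry river', but the remainder 'or some careful careful teacher' is not a VP under these rules.

Ungrammatical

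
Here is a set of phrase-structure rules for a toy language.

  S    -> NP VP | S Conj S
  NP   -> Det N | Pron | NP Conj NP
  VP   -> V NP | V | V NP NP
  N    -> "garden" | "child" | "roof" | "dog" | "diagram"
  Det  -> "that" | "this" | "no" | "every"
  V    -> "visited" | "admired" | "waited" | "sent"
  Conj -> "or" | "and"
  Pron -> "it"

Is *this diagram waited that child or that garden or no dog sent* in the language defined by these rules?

S
  S
    NP
      Det: this
      N: diagram
    VP
      V: waited
      NP
        Det: that
        N: child
  Conj: or
  S
    NP
      NP
        Det: that
        N: garden
      Conj: or
      NP
        Det: no
        N: dog
    VP
      V: sent
Each bracket corresponds to one application of a listed rule, so the string is derivable from S.

Grammatical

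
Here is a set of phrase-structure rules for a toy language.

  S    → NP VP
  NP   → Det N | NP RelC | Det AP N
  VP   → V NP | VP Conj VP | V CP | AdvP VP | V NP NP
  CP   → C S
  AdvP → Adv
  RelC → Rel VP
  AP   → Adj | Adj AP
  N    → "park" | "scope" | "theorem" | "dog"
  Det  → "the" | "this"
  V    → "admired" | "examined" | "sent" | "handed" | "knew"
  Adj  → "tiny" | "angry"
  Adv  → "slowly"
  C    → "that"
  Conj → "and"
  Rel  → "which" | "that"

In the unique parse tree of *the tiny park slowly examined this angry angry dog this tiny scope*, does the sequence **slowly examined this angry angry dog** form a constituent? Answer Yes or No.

[S [NP [Det the] [AP [Adj tiny]] [N park]] [VP [AdvP [Adv slowly]] [VP [V examined] [NP [Det this] [AP [Adj angry] [AP [Adj angry]]] [N dog]] [NP [Det this] [AP [Adj tiny]] [N scope]]]]]
The smallest constituent containing 'slowly examined this angry angry dog' is the VP spanning 'slowly examined this angry angry dog this tiny scope'; no single node in the tree dominates exactly the given words.

No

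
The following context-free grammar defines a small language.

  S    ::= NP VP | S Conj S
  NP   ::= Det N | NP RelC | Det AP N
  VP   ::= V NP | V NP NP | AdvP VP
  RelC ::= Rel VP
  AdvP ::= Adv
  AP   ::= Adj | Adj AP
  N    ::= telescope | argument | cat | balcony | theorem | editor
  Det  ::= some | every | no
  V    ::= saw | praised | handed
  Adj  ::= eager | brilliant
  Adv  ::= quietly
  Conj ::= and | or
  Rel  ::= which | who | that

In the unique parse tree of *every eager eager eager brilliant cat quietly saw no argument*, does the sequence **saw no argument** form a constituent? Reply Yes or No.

[S [NP [Det every] [AP [Adj eager] [AP [Adj eager] [AP [Adj eager] [AP [Adj brilliant]]]]] [N cat]] [VP [AdvP [Adv quietly]] [VP [V saw] [NP [Det no] [N argument]]]]]
The words 'saw no argument' are exhaustively dominated by a single VP node (built by VP → V NP), so they form a constituent.

Yes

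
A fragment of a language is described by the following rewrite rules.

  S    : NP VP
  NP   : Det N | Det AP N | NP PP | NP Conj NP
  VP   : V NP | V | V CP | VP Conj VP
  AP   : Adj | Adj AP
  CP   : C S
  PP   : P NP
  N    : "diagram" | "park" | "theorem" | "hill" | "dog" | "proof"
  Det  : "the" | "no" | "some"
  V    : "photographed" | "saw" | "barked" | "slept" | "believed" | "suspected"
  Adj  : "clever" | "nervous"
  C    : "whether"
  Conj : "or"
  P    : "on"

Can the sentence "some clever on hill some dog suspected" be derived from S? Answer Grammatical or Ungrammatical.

An Adj word can never sit immediately before a P word in any string this grammar generates, so the substring 'clever on' rules out a derivation.

Ungrammatical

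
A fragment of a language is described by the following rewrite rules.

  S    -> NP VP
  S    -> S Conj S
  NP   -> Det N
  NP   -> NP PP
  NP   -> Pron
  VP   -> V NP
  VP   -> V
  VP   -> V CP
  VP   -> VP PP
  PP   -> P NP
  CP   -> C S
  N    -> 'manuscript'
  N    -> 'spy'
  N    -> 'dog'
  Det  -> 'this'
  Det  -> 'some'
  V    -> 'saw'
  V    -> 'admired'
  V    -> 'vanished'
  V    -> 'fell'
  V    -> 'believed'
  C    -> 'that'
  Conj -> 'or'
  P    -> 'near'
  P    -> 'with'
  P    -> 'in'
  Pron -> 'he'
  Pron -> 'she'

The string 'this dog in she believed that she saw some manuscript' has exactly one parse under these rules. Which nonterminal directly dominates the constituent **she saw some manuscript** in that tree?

[S [NP [NP [Det this] [N dog]] [PP [P in] [NP [Pron she]]]] [VP [V believed] [CP [C that] [S [NP [Pron she]] [VP [V saw] [NP [Det some] [N manuscript]]]]]]]
The span 'she saw some manuscript' is the S node built by S → NP VP.
Its mother is the CP built by CP → C S.

CP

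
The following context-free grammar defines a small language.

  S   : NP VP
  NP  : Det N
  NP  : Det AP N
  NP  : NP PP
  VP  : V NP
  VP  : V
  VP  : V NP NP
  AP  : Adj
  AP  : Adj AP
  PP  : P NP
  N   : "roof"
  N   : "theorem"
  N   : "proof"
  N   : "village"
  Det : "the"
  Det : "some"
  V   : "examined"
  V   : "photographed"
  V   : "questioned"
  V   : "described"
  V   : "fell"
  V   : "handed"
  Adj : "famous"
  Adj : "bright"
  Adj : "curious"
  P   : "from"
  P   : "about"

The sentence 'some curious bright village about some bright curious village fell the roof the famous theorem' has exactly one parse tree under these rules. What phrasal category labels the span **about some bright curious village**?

PP

S
  NP
    NP
      Det: some
      AP
        Adj: curious
        AP
          Adj: bright
      N: village
    PP
      P: about
      NP
        Det: some
        AP
          Adj: bright
          AP
            Adj: curious
        N: village
  VP
    V: fell
    NP
      Det: the
      N: roof
    NP
      Det: the
      AP
        Adj: famous
      N: theorem
The span 'about some bright curious village' is the PP node built by PP → P NP.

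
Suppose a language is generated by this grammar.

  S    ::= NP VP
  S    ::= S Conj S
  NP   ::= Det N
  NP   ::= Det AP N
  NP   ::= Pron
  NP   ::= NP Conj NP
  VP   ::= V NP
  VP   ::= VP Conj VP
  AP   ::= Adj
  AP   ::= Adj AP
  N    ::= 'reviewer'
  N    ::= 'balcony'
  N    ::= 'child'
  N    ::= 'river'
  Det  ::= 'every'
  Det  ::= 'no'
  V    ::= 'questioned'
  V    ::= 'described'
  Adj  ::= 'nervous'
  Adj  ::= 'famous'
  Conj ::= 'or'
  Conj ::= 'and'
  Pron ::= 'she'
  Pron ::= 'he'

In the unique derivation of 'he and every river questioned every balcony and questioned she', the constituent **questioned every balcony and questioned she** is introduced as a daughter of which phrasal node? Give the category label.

S
  NP
    NP
      Pron: he
    Conj: and
    NP
      Det: every
      N: river
  VP
    VP
      V: questioned
      NP
        Det: every
        N: balcony
    Conj: and
    VP
      V: questioned
      NP
        Pron: she
The span 'questioned every balcony and questioned she' is the VP node built by VP → VP Conj VP.
Its mother is the S built by S → NP VP.

S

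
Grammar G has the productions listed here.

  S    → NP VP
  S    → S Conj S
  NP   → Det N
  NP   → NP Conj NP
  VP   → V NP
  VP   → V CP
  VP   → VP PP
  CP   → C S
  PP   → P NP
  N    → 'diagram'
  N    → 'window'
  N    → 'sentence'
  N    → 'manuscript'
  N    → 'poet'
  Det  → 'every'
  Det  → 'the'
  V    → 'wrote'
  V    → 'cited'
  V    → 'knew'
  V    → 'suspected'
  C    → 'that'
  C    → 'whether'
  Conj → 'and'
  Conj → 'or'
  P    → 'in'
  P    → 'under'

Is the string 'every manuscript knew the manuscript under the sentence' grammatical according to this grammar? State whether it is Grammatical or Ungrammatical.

Grammatical

S
  NP
    Det: every
    N: manuscript
  VP
    VP
      V: knew
      NP
        Det: the
        N: manuscript
    PP
      P: under
      NP
        Det: the
        N: sentence
Each bracket corresponds to one application of a listed rule, so the string is derivable from S.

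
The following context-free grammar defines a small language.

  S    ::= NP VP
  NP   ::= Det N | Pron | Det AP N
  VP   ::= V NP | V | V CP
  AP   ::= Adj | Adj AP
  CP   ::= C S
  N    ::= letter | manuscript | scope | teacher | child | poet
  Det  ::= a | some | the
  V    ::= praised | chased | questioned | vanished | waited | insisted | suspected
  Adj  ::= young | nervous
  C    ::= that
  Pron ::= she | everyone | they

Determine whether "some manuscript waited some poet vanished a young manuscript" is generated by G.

For S → NP VP, the only prefix that parses as NP is 'some manuscript', but the remainder 'waited some poet vanished a young manuscript' is not a VP under these rules.

Ungrammatical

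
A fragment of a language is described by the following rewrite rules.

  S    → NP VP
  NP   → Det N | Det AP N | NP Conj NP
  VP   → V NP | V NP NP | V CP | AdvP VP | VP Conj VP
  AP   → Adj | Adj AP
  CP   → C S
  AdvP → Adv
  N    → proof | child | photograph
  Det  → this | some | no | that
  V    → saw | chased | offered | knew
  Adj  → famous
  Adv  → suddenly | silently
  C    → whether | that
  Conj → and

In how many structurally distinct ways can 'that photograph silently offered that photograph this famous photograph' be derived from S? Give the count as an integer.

[S [NP [Det that] [N photograph]] [VP [AdvP [Adv silently]] [VP [V offered] [NP [Det that] [N photograph]] [NP [Det this] [AP [Adj famous]] [N photograph]]]]]
No rule offers an alternative attachment or grouping for any span, so this is the only derivation.

1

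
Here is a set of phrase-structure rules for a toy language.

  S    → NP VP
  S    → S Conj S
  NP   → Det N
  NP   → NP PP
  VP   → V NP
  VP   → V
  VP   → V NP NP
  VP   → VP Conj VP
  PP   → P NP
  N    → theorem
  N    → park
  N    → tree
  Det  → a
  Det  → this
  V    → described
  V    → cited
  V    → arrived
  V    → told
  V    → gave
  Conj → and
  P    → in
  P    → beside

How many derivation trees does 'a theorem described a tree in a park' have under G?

[S [NP [Det a] [N theorem]] [VP [V described] [NP [NP [Det a] [N tree]] [PP [P in] [NP [Det a] [N park]]]]]]
No rule offers an alternative attachment or grouping for any span, so this is the only derivation.

1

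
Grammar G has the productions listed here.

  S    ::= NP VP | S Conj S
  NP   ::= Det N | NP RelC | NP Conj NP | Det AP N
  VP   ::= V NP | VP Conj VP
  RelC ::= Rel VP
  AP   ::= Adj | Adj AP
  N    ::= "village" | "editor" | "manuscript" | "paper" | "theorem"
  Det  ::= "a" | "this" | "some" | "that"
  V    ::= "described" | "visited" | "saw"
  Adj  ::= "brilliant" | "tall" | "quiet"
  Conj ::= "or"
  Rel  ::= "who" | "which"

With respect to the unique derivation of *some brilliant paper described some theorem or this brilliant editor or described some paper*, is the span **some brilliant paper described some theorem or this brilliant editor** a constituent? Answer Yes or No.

[S [NP [Det some] [AP [Adj brilliant]] [N paper]] [VP [VP [V described] [NP [NP [Det some] [N theorem]] [Conj or] [NP [Det this] [AP [Adj brilliant]] [N editor]]]] [Conj or] [VP [V described] [NP [Det some] [N paper]]]]]
The smallest constituent containing 'some brilliant paper described some theorem or this brilliant editor' is the S spanning 'some brilliant paper described some theorem or this brilliant editor or described some paper'; no single node in the tree dominates exactly the given words.

No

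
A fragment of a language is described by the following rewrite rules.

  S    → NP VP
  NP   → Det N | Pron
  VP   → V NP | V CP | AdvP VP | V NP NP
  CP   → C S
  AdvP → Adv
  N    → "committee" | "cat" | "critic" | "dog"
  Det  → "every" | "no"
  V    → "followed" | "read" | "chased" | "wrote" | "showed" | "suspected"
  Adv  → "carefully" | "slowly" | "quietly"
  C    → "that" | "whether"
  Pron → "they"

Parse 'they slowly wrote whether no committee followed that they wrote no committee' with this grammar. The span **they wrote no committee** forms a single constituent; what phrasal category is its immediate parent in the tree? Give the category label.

CP

S
  NP
    Pron: they
  VP
    AdvP
      Adv: slowly
    VP
      V: wrote
      CP
        C: whether
        S
          NP
            Det: no
            N: committee
          VP
            V: followed
            CP
              C: that
              S
                NP
                  Pron: they
                VP
                  V: wrote
                  NP
                    Det: no
                    N: committee
The span 'they wrote no committee' is the S node built by S → NP VP.
Its mother is the CP built by CP → C S.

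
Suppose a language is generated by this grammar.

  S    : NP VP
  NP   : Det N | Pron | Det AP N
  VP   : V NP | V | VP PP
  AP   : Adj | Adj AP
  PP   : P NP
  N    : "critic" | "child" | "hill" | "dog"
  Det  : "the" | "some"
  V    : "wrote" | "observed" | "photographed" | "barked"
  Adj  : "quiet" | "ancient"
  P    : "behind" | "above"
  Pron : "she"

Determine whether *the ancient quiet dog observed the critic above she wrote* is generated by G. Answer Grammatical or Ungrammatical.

For S → NP VP, the only prefix that parses as NP is 'the ancient quiet dog', but the remainder 'observed the critic above she wrote' is not a VP under these rules.

Ungrammatical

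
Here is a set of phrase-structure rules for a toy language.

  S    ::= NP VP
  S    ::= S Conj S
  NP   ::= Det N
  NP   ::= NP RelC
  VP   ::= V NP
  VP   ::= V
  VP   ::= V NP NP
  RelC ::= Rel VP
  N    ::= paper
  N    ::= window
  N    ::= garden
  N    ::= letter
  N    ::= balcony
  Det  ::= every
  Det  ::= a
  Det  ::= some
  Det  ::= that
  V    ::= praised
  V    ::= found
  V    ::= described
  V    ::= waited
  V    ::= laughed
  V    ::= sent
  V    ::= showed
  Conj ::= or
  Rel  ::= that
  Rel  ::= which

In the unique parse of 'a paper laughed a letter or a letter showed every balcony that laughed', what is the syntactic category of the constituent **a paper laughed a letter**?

S
  S
    NP
      Det: a
      N: paper
    VP
      V: laughed
      NP
        Det: a
        N: letter
  Conj: or
  S
    NP
      Det: a
      N: letter
    VP
      V: showed
      NP
        NP
          Det: every
          N: balcony
        RelC
          Rel: that
          VP
            V: laughed
The span 'a paper laughed a letter' is the S node built by S → NP VP.

S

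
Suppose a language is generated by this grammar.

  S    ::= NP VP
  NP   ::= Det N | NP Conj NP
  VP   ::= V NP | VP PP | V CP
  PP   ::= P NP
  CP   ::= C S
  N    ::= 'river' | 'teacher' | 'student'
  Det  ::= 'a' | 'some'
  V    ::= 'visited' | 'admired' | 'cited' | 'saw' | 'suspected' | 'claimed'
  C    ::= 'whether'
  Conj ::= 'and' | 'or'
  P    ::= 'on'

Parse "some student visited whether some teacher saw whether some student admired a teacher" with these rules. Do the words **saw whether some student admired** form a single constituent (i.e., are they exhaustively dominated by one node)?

No

[S [NP [Det some] [N student]] [VP [V visited] [CP [C whether] [S [NP [Det some] [N teacher]] [VP [V saw] [CP [C whether] [S [NP [Det some] [N student]] [VP [V admired] [NP [Det a] [N teacher]]]]]]]]]]
The smallest constituent containing 'saw whether some student admired' is the VP spanning 'saw whether some student admired a teacher'; no single node in the tree dominates exactly the given words.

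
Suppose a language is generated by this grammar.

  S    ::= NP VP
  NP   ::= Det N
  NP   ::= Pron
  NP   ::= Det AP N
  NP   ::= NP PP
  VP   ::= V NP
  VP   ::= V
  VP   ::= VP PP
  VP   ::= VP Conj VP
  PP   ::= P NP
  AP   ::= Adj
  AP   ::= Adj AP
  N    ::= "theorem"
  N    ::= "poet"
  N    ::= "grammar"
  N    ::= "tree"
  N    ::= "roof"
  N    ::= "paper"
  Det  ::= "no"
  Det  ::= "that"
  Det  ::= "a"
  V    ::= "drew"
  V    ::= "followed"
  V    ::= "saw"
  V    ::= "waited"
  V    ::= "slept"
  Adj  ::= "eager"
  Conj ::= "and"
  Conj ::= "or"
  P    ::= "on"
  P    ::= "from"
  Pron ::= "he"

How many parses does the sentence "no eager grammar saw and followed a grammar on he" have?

3

Two of the 3 distinct bracketings:
[S [NP [Det no] [AP [Adj eager]] [N grammar]] [VP [VP [VP [V saw]] [Conj and] [VP [V followed] [NP [Det a] [N grammar]]]] [PP [P on] [NP [Pron he]]]]]
[S [NP [Det no] [AP [Adj eager]] [N grammar]] [VP [VP [V saw]] [Conj and] [VP [V followed] [NP [NP [Det a] [N grammar]] [PP [P on] [NP [Pron he]]]]]]]
The difference turns on whether NP → NP PP is used at the relevant span, versus an alternative expansion of NP.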